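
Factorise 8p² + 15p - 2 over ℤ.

Need a pair with product 8·(-2) = -16 and sum 15: that's -1 and 16.
Split the middle term: 8p² - p + 16p - 2 = p(8p - 1) + 2(8p - 1).

(8p - 1)(p + 2)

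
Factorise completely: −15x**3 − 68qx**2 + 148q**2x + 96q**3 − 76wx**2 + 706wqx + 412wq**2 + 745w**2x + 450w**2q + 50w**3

(5w + 2q − x)(10w + 6q + x)(w + 8q + 15x)

Group: 5w(10w**2 + 86wq + 151wx + 48q**2 + 98qx + 15x**2) + (2q − x)(10w**2 + 86wq + 151wx + 48q**2 + 98qx + 15x**2); both groups contain (10w**2 + 86wq + 151wx + 48q**2 + 98qx + 15x**2), so (5w + 2q − x) is a factor with cofactor 10w**2 + 86wq + 151wx + 48q**2 + 98qx + 15x**2.
The cofactor groups again: 10w**2 + 86wq + 151wx + 48q**2 + 98qx + 15x**2 = w(10w + 6q + x) + (8q + 15x)(10w + 6q + x); both groups contain (10w + 6q + x), giving (w + 8q + 15x)(10w + 6q + x).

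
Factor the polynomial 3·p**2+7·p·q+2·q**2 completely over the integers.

(3·p+q)·(p+2·q)

Group: p·(3·p+q) + 2·q·(3·p+q); both groups contain (3·p+q).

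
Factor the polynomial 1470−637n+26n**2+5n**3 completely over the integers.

(5n−14)(n+15)(n−7)

Testing divisors of the constant over divisors of the leading coefficient, n = 7 is a root, so (n−7) is a factor; dividing leaves 5n**2+61n−210.
The remaining quadratic factors as (n+15)(5n−14).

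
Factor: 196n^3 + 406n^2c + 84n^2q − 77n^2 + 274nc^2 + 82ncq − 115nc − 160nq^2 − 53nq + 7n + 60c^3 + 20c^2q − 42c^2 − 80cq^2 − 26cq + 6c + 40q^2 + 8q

Group: 7n(28n^2 + 34nc − 20nq − 11n + 10c^2 − 10cq − 7c + 5q + 1) + (6c + 8q)(28n^2 + 34nc − 20nq − 11n + 10c^2 − 10cq − 7c + 5q + 1); both groups contain (28n^2 + 34nc − 20nq − 11n + 10c^2 − 10cq − 7c + 5q + 1), so (7n + 6c + 8q) is a factor with cofactor 28n^2 + 34nc − 20nq − 11n + 10c^2 − 10cq − 7c + 5q + 1.
The cofactor groups again: 28n^2 + 34nc − 20nq − 11n + 10c^2 − 10cq − 7c + 5q + 1 = 4n(7n + 5c − 5q − 1) + (2c − 1)(7n + 5c − 5q − 1); both groups contain (7n + 5c − 5q − 1), giving (4n + 2c − 1)(7n + 5c − 5q − 1).

(4n + 2c − 1)(7n + 5c − 5q − 1)(7n + 6c + 8q)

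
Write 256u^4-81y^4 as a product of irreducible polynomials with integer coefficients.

(4u+3y)(4u-3y)(16u^2+9y^2)

Write as (16u^2)² − (9y^2)², then factor 16u^2-9y^2 once more.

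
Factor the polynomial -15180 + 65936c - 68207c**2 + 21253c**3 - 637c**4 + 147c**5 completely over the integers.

(3c - 1)(7c - 10)(7c - 11)(c**2 - c + 138)

By the rational root theorem, c = 11/7 is a root, so (7c - 11) divides it; the quotient is 21c**4 - 58c**3 + 2945c**2 - 5116c + 1380.
Continuing, c = 1/3 is a root, so (3c - 1) divides it; the quotient is 7c**3 - 17c**2 + 976c - 1380.
Then c = 10/7 is a root, giving the factor (7c - 10) and quotient c**2 - c + 138.
The quadratic c**2 - c + 138 has discriminant -551 < 0 and is irreducible over ℤ.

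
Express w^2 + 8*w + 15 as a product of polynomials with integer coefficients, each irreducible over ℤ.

(w + 3)*(w + 5)

Two integers with product 15 and sum 8 are 5 and 3.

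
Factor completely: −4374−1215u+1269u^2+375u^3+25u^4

Among the possible rational roots, u = −6 is a root, so (u+6) divides it; the quotient is 25u^3+225u^2−81u−729.
Continuing, u = 9/5 is a root, so (5u−9) divides it; the quotient is 5u^2+54u+81.
The remaining quadratic factors as (5u+9)(u+9).

(5u+9)(5u−9)(u+6)(u+9)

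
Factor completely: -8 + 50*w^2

Factor out 2, leaving 25*w^2 - 4, which is a difference of two squares.

2*(5*w + 2)*(5*w - 2)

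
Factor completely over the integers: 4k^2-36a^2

Every term has a factor of 4; factoring it out leaves k^2-9a^2.
Recognize a difference of squares with the parts k and 3a.

4(k-3a)(k+3a)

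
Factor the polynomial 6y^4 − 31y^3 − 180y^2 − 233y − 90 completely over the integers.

(6y + 5)(y + 1)(y + 2)(y − 9)

Testing divisors of the constant over divisors of the leading coefficient, y = −5/6 is a root, so (6y + 5) is a factor; dividing leaves y^3 − 6y^2 − 25y − 18.
Continuing, y = −1 is a root, giving the factor (y + 1) and quotient y^2 − 7y − 18.
The remaining quadratic factors as (y + 2)(y − 9).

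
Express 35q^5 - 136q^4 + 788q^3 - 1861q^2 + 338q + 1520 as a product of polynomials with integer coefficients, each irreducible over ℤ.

Testing divisors of the constant over divisors of the leading coefficient, q = 8/5 is a root, giving the factor (5q - 8) and quotient 7q^4 - 16q^3 + 132q^2 - 161q - 190.
Then q = -5/7 is a root, so (7q + 5) is a factor; dividing leaves q^3 - 3q^2 + 21q - 38.
Continuing, q = 2 is a root, so (q - 2) divides it; the quotient is q^2 - q + 19.
The quadratic q^2 - q + 19 has discriminant -75 < 0 and is irreducible over ℤ.

(5q - 8)(7q + 5)(q - 2)(q^2 - q + 19)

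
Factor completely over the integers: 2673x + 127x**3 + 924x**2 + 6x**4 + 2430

By the rational root theorem, x = -9/2 is a root, so (2x + 9) is a factor; dividing leaves 3x**3 + 50x**2 + 237x + 270.
Then x = -6 is a root, so (x + 6) divides it; the quotient is 3x**2 + 32x + 45.
The remaining quadratic factors as (x + 9)(3x + 5).

(2x + 9)(3x + 5)(x + 6)(x + 9)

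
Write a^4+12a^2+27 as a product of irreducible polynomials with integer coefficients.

(a^2+3)(a^2+9)

Substitute u = a^2 to get a quadratic in u, then factor.
a^2+9 is irreducible over ℤ (sum of squares).
a^2+3 is irreducible over ℤ (always positive, so no real roots).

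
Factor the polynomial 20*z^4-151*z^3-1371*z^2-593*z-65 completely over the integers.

(4*z+1)*(5*z+1)*(z+5)*(z-13)

Testing divisors of the constant over divisors of the leading coefficient, z = -1/5 is a root, so (5*z+1) is a factor; dividing leaves 4*z^3-31*z^2-268*z-65.
Next, z = -5 is a root, so (z+5) is a factor; dividing leaves 4*z^2-51*z-13.
The remaining quadratic factors as (z-13)(4*z+1).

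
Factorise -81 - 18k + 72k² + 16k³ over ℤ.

Group as (16k³ - 18k) + (72k² - 81) = 2k(8k² - 9) + 9(8k² - 9).
Both groups share the factor (8k² - 9).

(2k + 9)(8k² - 9)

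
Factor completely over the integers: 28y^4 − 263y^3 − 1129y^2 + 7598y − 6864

Testing divisors of the constant over divisors of the leading coefficient, y = 13/4 is a root, so (4y − 13) is a factor; dividing leaves 7y^3 − 43y^2 − 422y + 528.
Then y = 8/7 is a root, giving the factor (7y − 8) and quotient y^2 − 5y − 66.
The remaining quadratic factors as (y + 6)(y − 11).

(4y − 13)(7y − 8)(y + 6)(y − 11)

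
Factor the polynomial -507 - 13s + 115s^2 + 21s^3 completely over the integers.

(3s + 13)(7s - 13)(s + 3)

Among the possible rational roots, s = -13/3 is a root, so (3s + 13) is a factor; dividing leaves 7s^2 + 8s - 39.
The remaining quadratic factors as (7s - 13)(s + 3).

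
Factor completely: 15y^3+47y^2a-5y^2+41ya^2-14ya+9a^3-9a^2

(5y+9a)(3y+a-1)(y+a)

Group: 5y(3y^2+4ya-y+a^2-a) + 9a(3y^2+4ya-y+a^2-a); both groups contain (3y^2+4ya-y+a^2-a), so (5y+9a) is a factor with cofactor 3y^2+4ya-y+a^2-a.
The cofactor groups again: 3y^2+4ya-y+a^2-a = 3y(y+a) + (a-1)(y+a); both groups contain (y+a), giving (3y+a-1)(y+a).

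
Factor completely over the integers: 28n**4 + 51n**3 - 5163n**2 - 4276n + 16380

Testing divisors of the constant over divisors of the leading coefficient, n = -14 is a root, giving the factor (n + 14) and quotient 28n**3 - 341n**2 - 389n + 1170.
Continuing, n = 10/7 is a root, giving the factor (7n - 10) and quotient 4n**2 - 43n - 117.
The remaining quadratic factors as (4n + 9)(n - 13).

(4n + 9)(7n - 10)(n + 14)(n - 13)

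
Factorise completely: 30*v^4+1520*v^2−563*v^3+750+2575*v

(5*v+2)*(6*v+5)*(v−15)*(v−5)

By the rational root theorem, v = −5/6 is a root, so (6*v+5) divides it; the quotient is 5*v^3−98*v^2+335*v+150.
Then v = 5 is a root, so (v−5) divides it; the quotient is 5*v^2−73*v−30.
The remaining quadratic factors as (v−15)(5*v+2).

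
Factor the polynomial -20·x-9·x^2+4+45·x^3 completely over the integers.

(3·x+2)·(3·x-2)·(5·x-1)

Group as (45·x^3-20·x) + (-9·x^2+4) = 5·x·(9·x^2-4) - (9·x^2-4).
Both groups share the factor (9·x^2-4).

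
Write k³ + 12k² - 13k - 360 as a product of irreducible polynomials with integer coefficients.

Among the possible rational roots, k = -9 is a root, so (k + 9) is a factor; dividing leaves k² + 3k - 40.
The remaining quadratic factors as (k + 8)(k - 5).

(k + 8)(k + 9)(k - 5)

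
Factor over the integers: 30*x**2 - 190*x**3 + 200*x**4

10*x**2*(4*x - 3)*(5*x - 1)

Pull out the common factor 10*x**2, then factor the remaining trinomial.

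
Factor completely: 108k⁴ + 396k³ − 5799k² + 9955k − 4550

(3k − 13)(6k − 5)(6k − 7)(k + 10)

Among the possible rational roots, k = 13/3 is a root, so (3k − 13) divides it; the quotient is 36k³ + 288k² − 685k + 350.
Next, k = 7/6 is a root, so (6k − 7) is a factor; dividing leaves 6k² + 55k − 50.
The remaining quadratic factors as (6k − 5)(k + 10).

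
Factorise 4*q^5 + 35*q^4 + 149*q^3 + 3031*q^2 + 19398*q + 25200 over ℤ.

Among the possible rational roots, q = -7/4 is a root, so (4*q + 7) divides it; the quotient is q^4 + 7*q^3 + 25*q^2 + 714*q + 3600.
Then q = -8 is a root, giving the factor (q + 8) and quotient q^3 - q^2 + 33*q + 450.
Then q = -6 is a root, giving the factor (q + 6) and quotient q^2 - 7*q + 75.
The quadratic q^2 - 7*q + 75 has discriminant -251 < 0 and is irreducible over ℤ.

(4*q + 7)*(q + 6)*(q + 8)*(q^2 - 7*q + 75)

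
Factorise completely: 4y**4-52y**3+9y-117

Group as (4y**4+9y) + (-52y**3-117) = y(4y**3+9) - 13(4y**3+9).
Both groups share the factor (4y**3+9).

(y-13)(4y**3+9)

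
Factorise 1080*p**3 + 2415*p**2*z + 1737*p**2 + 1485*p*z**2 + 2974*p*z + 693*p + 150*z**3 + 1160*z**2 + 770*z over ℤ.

(15*p + 15*z + 11)*(8*p + z + 7)*(9*p + 10*z)

Group: 9*p*(120*p**2 + 135*p*z + 193*p + 15*z**2 + 116*z + 77) + 10*z*(120*p**2 + 135*p*z + 193*p + 15*z**2 + 116*z + 77); both groups contain (120*p**2 + 135*p*z + 193*p + 15*z**2 + 116*z + 77), so (9*p + 10*z) is a factor with cofactor 120*p**2 + 135*p*z + 193*p + 15*z**2 + 116*z + 77.
The cofactor groups again: 120*p**2 + 135*p*z + 193*p + 15*z**2 + 116*z + 77 = 8*p*(15*p + 15*z + 11) + (z + 7)*(15*p + 15*z + 11); both groups contain (15*p + 15*z + 11), giving (8*p + z + 7)*(15*p + 15*z + 11).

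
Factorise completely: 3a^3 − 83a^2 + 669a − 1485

(3a − 11)(a − 15)(a − 9)

Trying the rational-root candidates, a = 11/3 is a root, so (3a − 11) is a factor; dividing leaves a^2 − 24a + 135.
The remaining quadratic factors as (a − 15)(a − 9).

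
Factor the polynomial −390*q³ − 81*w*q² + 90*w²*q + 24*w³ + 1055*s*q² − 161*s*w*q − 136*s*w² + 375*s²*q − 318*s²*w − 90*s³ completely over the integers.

−(15*s − 2*w − 5*q)*(s + 3*w − 6*q)*(6*s + 4*w + 13*q)

Group: 6*s*(−15*s² − 43*s*w + 95*s*q + 6*w² + 3*w*q − 30*q²) + (4*w + 13*q)*(−15*s² − 43*s*w + 95*s*q + 6*w² + 3*w*q − 30*q²); both groups contain (−15*s² − 43*s*w + 95*s*q + 6*w² + 3*w*q − 30*q²), so (6*s + 4*w + 13*q) is a factor with cofactor −15*s² − 43*s*w + 95*s*q + 6*w² + 3*w*q − 30*q².
The cofactor groups again: −15*s² − 43*s*w + 95*s*q + 6*w² + 3*w*q − 30*q² = −15*s*(s + 3*w − 6*q) + (2*w + 5*q)*(s + 3*w − 6*q); both groups contain (s + 3*w − 6*q), giving −(15*s − 2*w − 5*q)*(s + 3*w − 6*q).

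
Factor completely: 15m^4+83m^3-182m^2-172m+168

(3m-2)(5m+6)(m+7)(m-2)

Trying the rational-root candidates, m = -7 is a root, so (m+7) is a factor; dividing leaves 15m^3-22m^2-28m+24.
Then m = -6/5 is a root, giving the factor (5m+6) and quotient 3m^2-8m+4.
The remaining quadratic factors as (3m-2)(m-2).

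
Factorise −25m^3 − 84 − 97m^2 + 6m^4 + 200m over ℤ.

(2m + 7)(3m − 2)(m − 1)(m − 6)

By the rational root theorem, m = 1 is a root, so (m − 1) is a factor; dividing leaves 6m^3 − 19m^2 − 116m + 84.
Next, m = 2/3 is a root, so (3m − 2) divides it; the quotient is 2m^2 − 5m − 42.
The remaining quadratic factors as (m − 6)(2m + 7).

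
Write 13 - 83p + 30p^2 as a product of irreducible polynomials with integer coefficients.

Need a pair with product 30·13 = 390 and sum -83: that's -78 and -5.
Split the middle term: 30p^2 - 78p - 5p + 13 = 6p(5p - 13) - (5p - 13).

(5p - 13)(6p - 1)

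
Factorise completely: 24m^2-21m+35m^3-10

Testing divisors of the constant over divisors of the leading coefficient, m = -1 is a root, giving the factor (m+1) and quotient 35m^2-11m-10.
The remaining quadratic factors as (5m+2)(7m-5).

(5m+2)(7m-5)(m+1)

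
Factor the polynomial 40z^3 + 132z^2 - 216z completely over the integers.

Pull out the common factor 4z, then factor the remaining trinomial.

4z(2z + 9)(5z - 6)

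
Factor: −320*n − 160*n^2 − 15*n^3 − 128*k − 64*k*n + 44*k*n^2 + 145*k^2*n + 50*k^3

Group: 5*k*(10*k^2 + 31*k*n + 16*k + 15*n^2 + 40*n) + (−n − 8)*(10*k^2 + 31*k*n + 16*k + 15*n^2 + 40*n); both groups contain (10*k^2 + 31*k*n + 16*k + 15*n^2 + 40*n), so (5*k − n − 8) is a factor with cofactor 10*k^2 + 31*k*n + 16*k + 15*n^2 + 40*n.
The cofactor groups again: 10*k^2 + 31*k*n + 16*k + 15*n^2 + 40*n = 2*k*(5*k + 3*n + 8) + 5*n*(5*k + 3*n + 8); both groups contain (5*k + 3*n + 8), giving (2*k + 5*n)*(5*k + 3*n + 8).

(2*k + 5*n)*(5*k + 3*n + 8)*(5*k − n − 8)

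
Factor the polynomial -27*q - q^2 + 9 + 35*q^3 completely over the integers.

Among the possible rational roots, q = 3/7 is a root, giving the factor (7*q - 3) and quotient 5*q^2 + 2*q - 3.
The remaining quadratic factors as (5*q - 3)(q + 1).

(5*q - 3)*(7*q - 3)*(q + 1)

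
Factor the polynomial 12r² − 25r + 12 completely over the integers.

(3r − 4)(4r − 3)

Need a pair with product 12·12 = 144 and sum −25: that's −9 and −16.
Split the middle term: 12r² − 9r − 16r + 12 = 3r(4r − 3) − 4(4r − 3).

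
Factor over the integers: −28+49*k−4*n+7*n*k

Group as (7*n*k−4*n) + (49*k−28) = n*(7*k−4) + 7*(7*k−4).
Both groups share the factor (7*k−4).

(7*k−4)*(n+7)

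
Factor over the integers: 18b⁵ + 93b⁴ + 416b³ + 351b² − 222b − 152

(2b + 1)(3b + 4)(3b − 2)(b² + 4b + 19)

Among the possible rational roots, b = 2/3 is a root, so (3b − 2) is a factor; dividing leaves 6b⁴ + 35b³ + 162b² + 225b + 76.
Continuing, b = −1/2 is a root, so (2b + 1) is a factor; dividing leaves 3b³ + 16b² + 73b + 76.
Continuing, b = −4/3 is a root, so (3b + 4) is a factor; dividing leaves b² + 4b + 19.
The quadratic b² + 4b + 19 has discriminant −60 < 0 and is irreducible over ℤ.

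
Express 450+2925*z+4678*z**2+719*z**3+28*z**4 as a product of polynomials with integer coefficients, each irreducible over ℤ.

(4*z+1)*(7*z+3)*(z+10)*(z+15)

Trying the rational-root candidates, z = −10 is a root, giving the factor (z+10) and quotient 28*z**3+439*z**2+288*z+45.
Continuing, z = −1/4 is a root, so (4*z+1) divides it; the quotient is 7*z**2+108*z+45.
The remaining quadratic factors as (7*z+3)(z+15).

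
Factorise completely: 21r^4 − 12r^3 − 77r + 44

(7r − 4)(3r^3 − 11)

Group as (21r^4 − 77r) + (−12r^3 + 44) = 7r(3r^3 − 11) − 4(3r^3 − 11).
Both groups share the factor (3r^3 − 11).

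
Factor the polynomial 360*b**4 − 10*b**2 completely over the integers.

10*b**2*(6*b + 1)*(6*b − 1)

Every term has a factor of 10*b**2. Then 36*b**2 − 1 = (6*b)² − (1)².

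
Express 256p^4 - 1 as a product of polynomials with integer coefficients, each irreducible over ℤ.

(4p)⁴ − (1)⁴ = ((4p)² − (1)²)((4p)² + (1)²); the first factor splits again, the second (16p^2 + 1) is irreducible.

(4p + 1)(4p - 1)(16p^2 + 1)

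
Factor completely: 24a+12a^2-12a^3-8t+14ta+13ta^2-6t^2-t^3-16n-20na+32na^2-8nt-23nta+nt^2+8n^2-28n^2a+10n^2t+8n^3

(2n+t-3a)(4n-t-4a-4)(n+t-a+2)

Group: 2n(4n^2+3nt-8na+4n-t^2-3ta-6t+4a^2-4a-8) + (t-3a)(4n^2+3nt-8na+4n-t^2-3ta-6t+4a^2-4a-8); both groups contain (4n^2+3nt-8na+4n-t^2-3ta-6t+4a^2-4a-8), so (2n+t-3a) is a factor with cofactor 4n^2+3nt-8na+4n-t^2-3ta-6t+4a^2-4a-8.
The cofactor groups again: 4n^2+3nt-8na+4n-t^2-3ta-6t+4a^2-4a-8 = 4n(n+t-a+2) + (-t-4a-4)(n+t-a+2); both groups contain (n+t-a+2), giving (4n-t-4a-4)(n+t-a+2).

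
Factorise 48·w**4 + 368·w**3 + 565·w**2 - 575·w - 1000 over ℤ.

By the rational root theorem, w = -5 is a root, giving the factor (w + 5) and quotient 48·w**3 + 128·w**2 - 75·w - 200.
Next, w = -8/3 is a root, so (3·w + 8) divides it; the quotient is 16·w**2 - 25.
The remaining quadratic factors as (4·w - 5)(4·w + 5).

(3·w + 8)·(4·w + 5)·(4·w - 5)·(w + 5)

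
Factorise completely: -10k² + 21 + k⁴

Substitute u = k² to get a quadratic in u, then factor.
k² - 3 is irreducible over ℤ (3 is not a perfect square).
k² - 7 is irreducible over ℤ (7 is not a perfect square).

(k² - 3)(k² - 7)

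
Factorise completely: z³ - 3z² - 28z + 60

(z + 5)(z - 2)(z - 6)

Testing divisors of the constant over divisors of the leading coefficient, z = 2 is a root, giving the factor (z - 2) and quotient z² - z - 30.
The remaining quadratic factors as (z + 5)(z - 6).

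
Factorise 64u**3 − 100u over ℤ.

4u(4u + 5)(4u − 5)

Every term has a factor of 4u. Then 16u**2 − 25 = (4u)² − (5)².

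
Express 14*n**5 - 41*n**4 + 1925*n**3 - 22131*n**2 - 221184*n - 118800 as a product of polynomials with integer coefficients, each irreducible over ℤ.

(2*n + 11)*(7*n + 4)*(n - 12)*(n**2 + 3*n + 225)

Testing divisors of the constant over divisors of the leading coefficient, n = -4/7 is a root, giving the factor (7*n + 4) and quotient 2*n**4 - 7*n**3 + 279*n**2 - 3321*n - 29700.
Then n = 12 is a root, giving the factor (n - 12) and quotient 2*n**3 + 17*n**2 + 483*n + 2475.
Continuing, n = -11/2 is a root, so (2*n + 11) divides it; the quotient is n**2 + 3*n + 225.
The quadratic n**2 + 3*n + 225 has discriminant -891 < 0 and is irreducible over ℤ.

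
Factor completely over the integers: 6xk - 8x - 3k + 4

Group as (6xk - 8x) + (-3k + 4) = 2x(3k - 4) - (3k - 4).
Both groups share the factor (3k - 4).

(2x - 1)(3k - 4)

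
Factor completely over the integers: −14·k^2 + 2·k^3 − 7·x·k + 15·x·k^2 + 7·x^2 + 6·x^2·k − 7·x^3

−(x − 2·k)·(7·x + k − 7)·(x + k)

Group: 7·x·(−x^2 + x·k + 2·k^2) + (k − 7)·(−x^2 + x·k + 2·k^2); both groups contain (−x^2 + x·k + 2·k^2), so (7·x + k − 7) is a factor with cofactor −x^2 + x·k + 2·k^2.
The cofactor groups again: −x^2 + x·k + 2·k^2 = −x·(x − 2·k) − k·(x − 2·k); both groups contain (x − 2·k), giving −(x + k)·(x − 2·k).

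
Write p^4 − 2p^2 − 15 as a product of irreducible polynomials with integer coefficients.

Substitute u = p^2 to get a quadratic in u, then factor.
p^2 + 3 is irreducible over ℤ (always positive, so no real roots).
p^2 − 5 is irreducible over ℤ (5 is not a perfect square).

(p^2 + 3)(p^2 − 5)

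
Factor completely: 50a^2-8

2(5a+2)(5a-2)

Pull out the common factor 2; 25a^2-4 is a difference of squares.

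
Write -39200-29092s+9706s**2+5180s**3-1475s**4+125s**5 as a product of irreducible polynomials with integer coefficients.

Testing divisors of the constant over divisors of the leading coefficient, s = -7/5 is a root, so (5s+7) is a factor; dividing leaves 25s**4-330s**3+1498s**2-156s-5600.
Continuing, s = 14/5 is a root, giving the factor (5s-14) and quotient 5s**3-52s**2+154s+400.
Next, s = -8/5 is a root, so (5s+8) divides it; the quotient is s**2-12s+50.
The quadratic s**2-12s+50 has discriminant -56 < 0 and is irreducible over ℤ.

(5s+7)(5s+8)(5s-14)(s**2-12s+50)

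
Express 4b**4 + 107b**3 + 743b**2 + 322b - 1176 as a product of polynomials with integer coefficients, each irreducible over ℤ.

Among the possible rational roots, b = -14 is a root, giving the factor (b + 14) and quotient 4b**3 + 51b**2 + 29b - 84.
Next, b = -7/4 is a root, so (4b + 7) is a factor; dividing leaves b**2 + 11b - 12.
The remaining quadratic factors as (b - 1)(b + 12).

(4b + 7)(b + 12)(b + 14)(b - 1)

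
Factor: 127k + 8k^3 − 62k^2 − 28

By the rational root theorem, k = 1/4 is a root, giving the factor (4k − 1) and quotient 2k^2 − 15k + 28.
The remaining quadratic factors as (2k − 7)(k − 4).

(2k − 7)(4k − 1)(k − 4)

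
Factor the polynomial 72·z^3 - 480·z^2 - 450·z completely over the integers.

6·z·(2·z - 15)·(6·z + 5)

Pull out the common factor 6·z, then factor the remaining trinomial.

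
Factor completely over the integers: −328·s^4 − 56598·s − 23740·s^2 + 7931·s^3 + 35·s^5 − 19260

(5·s + 6)·(7·s + 3)·(s − 5)·(s^2 − 6·s + 214)

Among the possible rational roots, s = 5 is a root, so (s − 5) divides it; the quotient is 35·s^4 − 153·s^3 + 7166·s^2 + 12090·s + 3852.
Next, s = −6/5 is a root, so (5·s + 6) is a factor; dividing leaves 7·s^3 − 39·s^2 + 1480·s + 642.
Continuing, s = −3/7 is a root, giving the factor (7·s + 3) and quotient s^2 − 6·s + 214.
The quadratic s^2 − 6·s + 214 has discriminant −820 < 0 and is irreducible over ℤ.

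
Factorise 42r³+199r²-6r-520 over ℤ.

Among the possible rational roots, r = -13/6 is a root, so (6r+13) divides it; the quotient is 7r²+18r-40.
The remaining quadratic factors as (7r-10)(r+4).

(6r+13)(7r-10)(r+4)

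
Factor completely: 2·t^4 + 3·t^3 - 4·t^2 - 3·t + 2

By the rational root theorem, t = 1 is a root, so (t - 1) is a factor; dividing leaves 2·t^3 + 5·t^2 + t - 2.
Then t = -2 is a root, giving the factor (t + 2) and quotient 2·t^2 + t - 1.
The remaining quadratic factors as (2·t - 1)(t + 1).

(2·t - 1)·(t + 1)·(t + 2)·(t - 1)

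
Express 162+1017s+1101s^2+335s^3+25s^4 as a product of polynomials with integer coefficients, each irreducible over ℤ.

Trying the rational-root candidates, s = −6/5 is a root, so (5s+6) divides it; the quotient is 5s^3+61s^2+147s+27.
Then s = −9 is a root, so (s+9) is a factor; dividing leaves 5s^2+16s+3.
The remaining quadratic factors as (s+3)(5s+1).

(5s+1)(5s+6)(s+3)(s+9)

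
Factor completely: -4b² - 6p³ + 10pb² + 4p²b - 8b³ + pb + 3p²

-(2p - 2b - 1)(p - b)(3p + 4b)

Group: 3p(-2p² + 4pb + p - 2b² - b) + 4b(-2p² + 4pb + p - 2b² - b); both groups contain (-2p² + 4pb + p - 2b² - b), so (3p + 4b) is a factor with cofactor -2p² + 4pb + p - 2b² - b.
The cofactor groups again: -2p² + 4pb + p - 2b² - b = -p(2p - 2b - 1) + b(2p - 2b - 1); both groups contain (2p - 2b - 1), giving -(p - b)(2p - 2b - 1).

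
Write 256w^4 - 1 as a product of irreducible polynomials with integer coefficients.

(4w + 1)(4w - 1)(16w^2 + 1)

Difference of squares twice: with A = 4w and B = 1, A⁴ − B⁴ = (A² − B²)(A² + B²), and A² − B² factors again.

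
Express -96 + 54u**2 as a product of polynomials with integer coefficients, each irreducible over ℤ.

Pull out the common factor 6; 9u**2 - 16 is a difference of squares.

6(3u + 4)(3u - 4)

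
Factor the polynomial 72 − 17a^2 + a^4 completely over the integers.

Substitute u = a^2 to get a quadratic in u, then factor.
a^2 − 9 is a difference of squares.
a^2 − 8 is irreducible over ℤ (8 is not a perfect square).

(a + 3)(a − 3)(a^2 − 8)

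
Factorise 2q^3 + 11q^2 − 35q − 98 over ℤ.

(2q − 7)(q + 2)(q + 7)

Among the possible rational roots, q = 7/2 is a root, so (2q − 7) is a factor; dividing leaves q^2 + 9q + 14.
The remaining quadratic factors as (q + 2)(q + 7).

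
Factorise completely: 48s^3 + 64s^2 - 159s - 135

Among the possible rational roots, s = -9/4 is a root, giving the factor (4s + 9) and quotient 12s^2 - 11s - 15.
The remaining quadratic factors as (3s - 5)(4s + 3).

(3s - 5)(4s + 3)(4s + 9)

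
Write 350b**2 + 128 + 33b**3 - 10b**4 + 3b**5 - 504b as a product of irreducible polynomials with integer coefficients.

Trying the rational-root candidates, b = 1/3 is a root, giving the factor (3b - 1) and quotient b**4 - 3b**3 + 10b**2 + 120b - 128.
Then b = 1 is a root, so (b - 1) is a factor; dividing leaves b**3 - 2b**2 + 8b + 128.
Then b = -4 is a root, giving the factor (b + 4) and quotient b**2 - 6b + 32.
The quadratic b**2 - 6b + 32 has discriminant -92 < 0 and is irreducible over ℤ.

(3b - 1)(b + 4)(b - 1)(b**2 - 6b + 32)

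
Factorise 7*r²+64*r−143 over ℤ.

Need a pair with product 7·(−143) = −1001 and sum 64: that's 77 and −13.
Split the middle term: 7*r²+77*r − 13*r−143 = 7*r*(r+11) − 13*(r+11).

(7*r−13)*(r+11)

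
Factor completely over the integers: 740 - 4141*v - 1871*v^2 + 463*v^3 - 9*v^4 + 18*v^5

(3*v + 5)*(6*v - 1)*(v - 4)*(v^2 + 2*v + 37)

Among the possible rational roots, v = 1/6 is a root, so (6*v - 1) is a factor; dividing leaves 3*v^4 - v^3 + 77*v^2 - 299*v - 740.
Then v = 4 is a root, giving the factor (v - 4) and quotient 3*v^3 + 11*v^2 + 121*v + 185.
Next, v = -5/3 is a root, so (3*v + 5) is a factor; dividing leaves v^2 + 2*v + 37.
The quadratic v^2 + 2*v + 37 has discriminant -144 < 0 and is irreducible over ℤ.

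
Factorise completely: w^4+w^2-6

(w^2+3)(w^2-2)

Substitute u = w^2 to get a quadratic in u, then factor.
w^2+3 is irreducible over ℤ (always positive, so no real roots).
w^2-2 is irreducible over ℤ (2 is not a perfect square).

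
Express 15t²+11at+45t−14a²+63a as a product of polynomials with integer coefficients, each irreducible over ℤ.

Group: −2a(7a+5t) + (3t+9)(7a+5t); both groups contain (7a+5t).

−(2a−3t−9)(7a+5t)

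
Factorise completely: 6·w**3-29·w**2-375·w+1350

Testing divisors of the constant over divisors of the leading coefficient, w = 9 is a root, giving the factor (w-9) and quotient 6·w**2+25·w-150.
The remaining quadratic factors as (2·w+15)(3·w-10).

(2·w+15)·(3·w-10)·(w-9)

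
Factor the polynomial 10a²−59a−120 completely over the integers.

(2a−15)(5a+8)

Need a pair with product 10·(−120) = −1200 and sum −59: that's −75 and 16.
Split the middle term: 10a²−75a + 16a−120 = 5a(2a−15) + 8(2a−15).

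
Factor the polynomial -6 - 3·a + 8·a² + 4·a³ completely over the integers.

(a + 2)·(4·a² - 3)

Group as (4·a³ - 3·a) + (8·a² - 6) = a·(4·a² - 3) + 2·(4·a² - 3).
Both groups share the factor (4·a² - 3).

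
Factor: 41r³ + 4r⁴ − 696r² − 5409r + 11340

Among the possible rational roots, r = −9 is a root, so (r + 9) divides it; the quotient is 4r³ + 5r² − 741r + 1260.
Then r = −15 is a root, so (r + 15) divides it; the quotient is 4r² − 55r + 84.
The remaining quadratic factors as (r − 12)(4r − 7).

(4r − 7)(r + 15)(r + 9)(r − 12)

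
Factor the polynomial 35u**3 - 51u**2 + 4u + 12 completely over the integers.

Among the possible rational roots, u = 1 is a root, giving the factor (u - 1) and quotient 35u**2 - 16u - 12.
The remaining quadratic factors as (5u + 2)(7u - 6).

(5u + 2)(7u - 6)(u - 1)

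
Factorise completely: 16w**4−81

Write as (4w**2)² − (9)², then factor 4w**2−9 once more.

(2w+3)(2w−3)(4w**2+9)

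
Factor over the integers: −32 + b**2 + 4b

Two integers with product −32 and sum 4 are 8 and −4.

(b + 8)(b − 4)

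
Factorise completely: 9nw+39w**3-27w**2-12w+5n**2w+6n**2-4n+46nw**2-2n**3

Group: n(-2n**2+11nw+6n+13w**2-9w-4) + 3w(-2n**2+11nw+6n+13w**2-9w-4); both groups contain (-2n**2+11nw+6n+13w**2-9w-4), so (n+3w) is a factor with cofactor -2n**2+11nw+6n+13w**2-9w-4.
The cofactor groups again: -2n**2+11nw+6n+13w**2-9w-4 = -n(2n-13w-4) + (-w+1)(2n-13w-4); both groups contain (2n-13w-4), giving -(n+w-1)(2n-13w-4).

-(2n-13w-4)(n+3w)(n+w-1)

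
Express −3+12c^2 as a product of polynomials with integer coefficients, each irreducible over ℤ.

3(2c+1)(2c−1)

Factor out 3, leaving 4c^2−1, which is a difference of two squares.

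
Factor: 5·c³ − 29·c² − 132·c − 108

Among the possible rational roots, c = 9 is a root, so (c − 9) is a factor; dividing leaves 5·c² + 16·c + 12.
The remaining quadratic factors as (5·c + 6)(c + 2).

(5·c + 6)·(c + 2)·(c − 9)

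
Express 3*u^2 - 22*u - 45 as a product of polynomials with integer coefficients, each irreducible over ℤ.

Need a pair with product 3·(-45) = -135 and sum -22: that's -27 and 5.
Split the middle term: 3*u^2 - 27*u + 5*u - 45 = 3*u*(u - 9) + 5*(u - 9).

(3*u + 5)*(u - 9)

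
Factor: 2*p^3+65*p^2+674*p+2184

By the rational root theorem, p = -14 is a root, so (p+14) is a factor; dividing leaves 2*p^2+37*p+156.
The remaining quadratic factors as (p+12)(2*p+13).

(2*p+13)*(p+12)*(p+14)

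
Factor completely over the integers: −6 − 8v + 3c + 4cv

(4v + 3)(c − 2)

Group as (4cv + 3c) + (−8v − 6) = c(4v + 3) − 2(4v + 3).
Both groups share the factor (4v + 3).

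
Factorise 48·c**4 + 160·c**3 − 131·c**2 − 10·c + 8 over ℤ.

(3·c − 2)·(4·c + 1)·(4·c − 1)·(c + 4)

By the rational root theorem, c = 2/3 is a root, so (3·c − 2) divides it; the quotient is 16·c**3 + 64·c**2 − c − 4.
Then c = −1/4 is a root, giving the factor (4·c + 1) and quotient 4·c**2 + 15·c − 4.
The remaining quadratic factors as (4·c − 1)(c + 4).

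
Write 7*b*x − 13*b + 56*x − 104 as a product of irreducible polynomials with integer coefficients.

Group as (7*b*x − 13*b) + (56*x − 104) = b*(7*x − 13) + 8*(7*x − 13).
Both groups share the factor (7*x − 13).

(7*x − 13)*(b + 8)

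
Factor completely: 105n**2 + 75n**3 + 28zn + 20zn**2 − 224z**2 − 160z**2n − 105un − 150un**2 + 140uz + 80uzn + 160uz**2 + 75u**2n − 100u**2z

−(4z − 3n)(5u − 5n − 7)(5u − 8z − 5n)

Group: 5u(−20uz + 15un + 32z**2 − 4zn − 15n**2) + (−5n − 7)(−20uz + 15un + 32z**2 − 4zn − 15n**2); both groups contain (−20uz + 15un + 32z**2 − 4zn − 15n**2), so (5u − 5n − 7) is a factor with cofactor −20uz + 15un + 32z**2 − 4zn − 15n**2.
The cofactor groups again: −20uz + 15un + 32z**2 − 4zn − 15n**2 = −5u(4z − 3n) + (8z + 5n)(4z − 3n); both groups contain (4z − 3n), giving −(5u − 8z − 5n)(4z − 3n).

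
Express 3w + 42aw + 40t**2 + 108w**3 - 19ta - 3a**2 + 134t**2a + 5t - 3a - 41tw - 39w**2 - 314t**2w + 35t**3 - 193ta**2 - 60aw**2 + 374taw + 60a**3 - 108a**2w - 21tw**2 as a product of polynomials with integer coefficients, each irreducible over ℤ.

(5t - 3a + 3w)(7t - 4a - 4w + 1)(t + 5a - 9w + 1)

Group: 5t(7t**2 + 31ta - 67tw + 8t - 20a**2 + 16aw + a + 36w**2 - 13w + 1) + (-3a + 3w)(7t**2 + 31ta - 67tw + 8t - 20a**2 + 16aw + a + 36w**2 - 13w + 1); both groups contain (7t**2 + 31ta - 67tw + 8t - 20a**2 + 16aw + a + 36w**2 - 13w + 1), so (5t - 3a + 3w) is a factor with cofactor 7t**2 + 31ta - 67tw + 8t - 20a**2 + 16aw + a + 36w**2 - 13w + 1.
The cofactor groups again: 7t**2 + 31ta - 67tw + 8t - 20a**2 + 16aw + a + 36w**2 - 13w + 1 = 7t(t + 5a - 9w + 1) + (-4a - 4w + 1)(t + 5a - 9w + 1); both groups contain (t + 5a - 9w + 1), giving (7t - 4a - 4w + 1)(t + 5a - 9w + 1).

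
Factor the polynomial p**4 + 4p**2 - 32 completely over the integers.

(p + 2)(p - 2)(p**2 + 8)

Substitute u = p**2 to get a quadratic in u, then factor.
p**2 - 4 is a difference of squares.
p**2 + 8 is irreducible over ℤ (always positive, so no real roots).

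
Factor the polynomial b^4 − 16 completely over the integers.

(b + 2)(b − 2)(b^2 + 4)

(b)⁴ − (2)⁴ = ((b)² − (2)²)((b)² + (2)²); the first factor splits again, the second (b^2 + 4) is irreducible.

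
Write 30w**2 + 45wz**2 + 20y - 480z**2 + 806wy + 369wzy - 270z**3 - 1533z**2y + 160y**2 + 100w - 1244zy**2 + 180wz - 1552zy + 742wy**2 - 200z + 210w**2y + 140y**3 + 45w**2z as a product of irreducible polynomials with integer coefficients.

Group: 5w(9wz + 42wy + 6w + 27z**2 + 156zy + 48z + 140y**2 + 160y + 20) + (-10z + y)(9wz + 42wy + 6w + 27z**2 + 156zy + 48z + 140y**2 + 160y + 20); both groups contain (9wz + 42wy + 6w + 27z**2 + 156zy + 48z + 140y**2 + 160y + 20), so (5w - 10z + y) is a factor with cofactor 9wz + 42wy + 6w + 27z**2 + 156zy + 48z + 140y**2 + 160y + 20.
The cofactor groups again: 9wz + 42wy + 6w + 27z**2 + 156zy + 48z + 140y**2 + 160y + 20 = 3w(3z + 14y + 2) + (9z + 10y + 10)(3z + 14y + 2); both groups contain (3z + 14y + 2), giving (3w + 9z + 10y + 10)(3z + 14y + 2).

(3z + 14y + 2)(3w + 9z + 10y + 10)(5w - 10z + y)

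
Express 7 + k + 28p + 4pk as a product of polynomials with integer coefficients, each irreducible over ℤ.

(4p + 1)(k + 7)

Group as (4pk + 28p) + (k + 7) = 4p(k + 7) + (k + 7).
Both groups share the factor (k + 7).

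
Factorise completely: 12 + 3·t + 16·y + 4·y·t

Group as (4·y·t + 16·y) + (3·t + 12) = 4·y·(t + 4) + 3·(t + 4).
Both groups share the factor (t + 4).

(4·y + 3)·(t + 4)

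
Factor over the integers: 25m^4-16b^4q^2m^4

-m^4(4b^2q+5)(4b^2q-5)

Pull out the common factor m^4, leaving -16b^4q^2+25.
Recognize a difference of squares with the parts 5 and 4b^2q.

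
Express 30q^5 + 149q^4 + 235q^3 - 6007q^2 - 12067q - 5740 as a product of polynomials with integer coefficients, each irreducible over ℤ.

Testing divisors of the constant over divisors of the leading coefficient, q = -4/5 is a root, giving the factor (5q + 4) and quotient 6q^4 + 25q^3 + 27q^2 - 1223q - 1435.
Then q = 5 is a root, so (q - 5) divides it; the quotient is 6q^3 + 55q^2 + 302q + 287.
Next, q = -7/6 is a root, so (6q + 7) divides it; the quotient is q^2 + 8q + 41.
The quadratic q^2 + 8q + 41 has discriminant -100 < 0 and is irreducible over ℤ.

(5q + 4)(6q + 7)(q - 5)(q^2 + 8q + 41)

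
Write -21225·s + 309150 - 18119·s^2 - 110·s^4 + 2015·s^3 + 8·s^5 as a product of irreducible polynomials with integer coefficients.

Testing divisors of the constant over divisors of the leading coefficient, s = 10 is a root, so (s - 10) divides it; the quotient is 8·s^4 - 30·s^3 + 1715·s^2 - 969·s - 30915.
Continuing, s = -15/4 is a root, so (4·s + 15) is a factor; dividing leaves 2·s^3 - 15·s^2 + 485·s - 2061.
Next, s = 9/2 is a root, so (2·s - 9) is a factor; dividing leaves s^2 - 3·s + 229.
The quadratic s^2 - 3·s + 229 has discriminant -907 < 0 and is irreducible over ℤ.

(2·s - 9)·(4·s + 15)·(s - 10)·(s^2 - 3·s + 229)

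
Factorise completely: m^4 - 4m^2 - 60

Substitute u = m^2 to get a quadratic in u, then factor.
m^2 - 10 is irreducible over ℤ (10 is not a perfect square).
m^2 + 6 is irreducible over ℤ (always positive, so no real roots).

(m^2 + 6)(m^2 - 10)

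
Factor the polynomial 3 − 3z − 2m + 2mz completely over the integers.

Group as (2mz − 2m) + (−3z + 3) = 2m(z − 1) − 3(z − 1).
Both groups share the factor (z − 1).

(2m − 3)(z − 1)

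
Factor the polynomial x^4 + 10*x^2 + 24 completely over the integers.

Substitute u = x^2 to get a quadratic in u, then factor.
x^2 + 4 is irreducible over ℤ (sum of squares).
x^2 + 6 is irreducible over ℤ (always positive, so no real roots).

(x^2 + 4)*(x^2 + 6)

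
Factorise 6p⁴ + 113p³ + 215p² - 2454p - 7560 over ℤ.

By the rational root theorem, p = -4 is a root, so (p + 4) divides it; the quotient is 6p³ + 89p² - 141p - 1890.
Next, p = -15 is a root, so (p + 15) divides it; the quotient is 6p² - p - 126.
The remaining quadratic factors as (2p + 9)(3p - 14).

(2p + 9)(3p - 14)(p + 15)(p + 4)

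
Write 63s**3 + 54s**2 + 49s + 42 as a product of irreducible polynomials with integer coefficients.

Group as (63s**3 + 49s) + (54s**2 + 42) = 7s(9s**2 + 7) + 6(9s**2 + 7).
Both groups share the factor (9s**2 + 7).

(7s + 6)(9s**2 + 7)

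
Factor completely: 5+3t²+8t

(3t+5)(t+1)

Need a pair with product 3·5 = 15 and sum 8: that's 3 and 5.
Split the middle term: 3t²+3t + 5t+5 = 3t(t+1) + 5(t+1).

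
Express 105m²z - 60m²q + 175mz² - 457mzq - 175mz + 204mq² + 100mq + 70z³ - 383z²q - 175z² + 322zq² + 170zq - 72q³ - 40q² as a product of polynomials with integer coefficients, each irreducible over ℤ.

(7z - 4q)(3m + 2z - 9q - 5)(5m + 5z - 2q)

Group: 5m(21mz - 12mq + 14z² - 71zq - 35z + 36q² + 20q) + (5z - 2q)(21mz - 12mq + 14z² - 71zq - 35z + 36q² + 20q); both groups contain (21mz - 12mq + 14z² - 71zq - 35z + 36q² + 20q), so (5m + 5z - 2q) is a factor with cofactor 21mz - 12mq + 14z² - 71zq - 35z + 36q² + 20q.
The cofactor groups again: 21mz - 12mq + 14z² - 71zq - 35z + 36q² + 20q = 3m(7z - 4q) + (2z - 9q - 5)(7z - 4q); both groups contain (7z - 4q), giving (3m + 2z - 9q - 5)(7z - 4q).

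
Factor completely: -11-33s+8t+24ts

Group as (24ts+8t) + (-33s-11) = 8t(3s+1) - 11(3s+1).
Both groups share the factor (3s+1).

(3s+1)(8t-11)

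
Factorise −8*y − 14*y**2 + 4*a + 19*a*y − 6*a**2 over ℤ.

Group: −a*(6*a − 7*y − 4) + 2*y*(6*a − 7*y − 4); both groups contain (6*a − 7*y − 4).

−(6*a − 7*y − 4)*(a − 2*y)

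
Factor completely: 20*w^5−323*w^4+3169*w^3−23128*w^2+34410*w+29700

(4*w−11)*(5*w+3)*(w−10)*(w^2−4*w+90)

Among the possible rational roots, w = 10 is a root, giving the factor (w−10) and quotient 20*w^4−123*w^3+1939*w^2−3738*w−2970.
Continuing, w = −3/5 is a root, giving the factor (5*w+3) and quotient 4*w^3−27*w^2+404*w−990.
Next, w = 11/4 is a root, giving the factor (4*w−11) and quotient w^2−4*w+90.
The quadratic w^2−4*w+90 has discriminant −344 < 0 and is irreducible over ℤ.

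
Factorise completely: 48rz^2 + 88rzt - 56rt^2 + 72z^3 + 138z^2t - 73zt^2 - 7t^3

(2z - t)(3z + 7t)(8r + 12z + t)

Group: 8r(6z^2 + 11zt - 7t^2) + (12z + t)(6z^2 + 11zt - 7t^2); both groups contain (6z^2 + 11zt - 7t^2), so (8r + 12z + t) is a factor with cofactor 6z^2 + 11zt - 7t^2.
The cofactor groups again: 6z^2 + 11zt - 7t^2 = 3z(2z - t) + 7t(2z - t); both groups contain (2z - t), giving (3z + 7t)(2z - t).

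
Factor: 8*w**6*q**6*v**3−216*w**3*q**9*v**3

8*q**6*v**3*w**3*(w−3*q)*(w**2+3*w*q+9*q**2)

Factor out 8*w**3*q**6*v**3 first: what remains is w**3−27*q**3.
Recognize a difference of cubes with the parts w and 3*q.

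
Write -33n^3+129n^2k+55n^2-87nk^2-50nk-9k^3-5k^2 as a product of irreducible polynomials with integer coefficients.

-(3n-9k-5)(n-k)(11n+k)

Group: 3n(-11n^2+10nk+k^2) + (-9k-5)(-11n^2+10nk+k^2); both groups contain (-11n^2+10nk+k^2), so (3n-9k-5) is a factor with cofactor -11n^2+10nk+k^2.
The cofactor groups again: -11n^2+10nk+k^2 = -11n(n-k) - k(n-k); both groups contain (n-k), giving -(11n+k)(n-k).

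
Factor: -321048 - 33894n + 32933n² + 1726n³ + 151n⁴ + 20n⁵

Trying the rational-root candidates, n = 13/4 is a root, so (4n - 13) is a factor; dividing leaves 5n⁴ + 54n³ + 607n² + 10206n + 24696.
Continuing, n = -12 is a root, so (n + 12) is a factor; dividing leaves 5n³ - 6n² + 679n + 2058.
Continuing, n = -14/5 is a root, so (5n + 14) divides it; the quotient is n² - 4n + 147.
The quadratic n² - 4n + 147 has discriminant -572 < 0 and is irreducible over ℤ.

(4n - 13)(5n + 14)(n + 12)(n² - 4n + 147)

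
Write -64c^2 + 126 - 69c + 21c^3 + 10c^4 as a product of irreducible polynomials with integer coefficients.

Trying the rational-root candidates, c = 7/5 is a root, so (5c - 7) divides it; the quotient is 2c^3 + 7c^2 - 3c - 18.
Then c = -3 is a root, giving the factor (c + 3) and quotient 2c^2 + c - 6.
The remaining quadratic factors as (2c - 3)(c + 2).

(2c - 3)(5c - 7)(c + 2)(c + 3)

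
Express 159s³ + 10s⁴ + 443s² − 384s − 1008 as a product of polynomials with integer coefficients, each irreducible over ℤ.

Testing divisors of the constant over divisors of the leading coefficient, s = −12 is a root, so (s + 12) divides it; the quotient is 10s³ + 39s² − 25s − 84.
Next, s = −4 is a root, so (s + 4) divides it; the quotient is 10s² − s − 21.
The remaining quadratic factors as (5s + 7)(2s − 3).

(2s − 3)(5s + 7)(s + 12)(s + 4)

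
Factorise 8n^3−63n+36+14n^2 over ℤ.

(2n−3)(4n−3)(n+4)

Among the possible rational roots, n = 3/4 is a root, so (4n−3) is a factor; dividing leaves 2n^2+5n−12.
The remaining quadratic factors as (n+4)(2n−3).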